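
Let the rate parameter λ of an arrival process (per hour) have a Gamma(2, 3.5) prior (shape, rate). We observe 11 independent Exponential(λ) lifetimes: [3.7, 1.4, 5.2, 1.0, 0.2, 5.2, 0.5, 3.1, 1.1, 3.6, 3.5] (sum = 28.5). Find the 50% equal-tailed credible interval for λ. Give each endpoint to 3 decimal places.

Posterior: Gamma(2+11, 3.5+28.5) = Gamma(13, 32.0) (shape, rate).
Equal-tailed 50% interval: Gamma(13, 32.0) quantiles at 0.25 and 0.75.
Posterior mean ≈ 0.406, SD ≈ 0.113; a Normal approximation gives roughly [0.330, 0.482].
Exact: lower = 0.326; upper = 0.476.

[0.326, 0.476]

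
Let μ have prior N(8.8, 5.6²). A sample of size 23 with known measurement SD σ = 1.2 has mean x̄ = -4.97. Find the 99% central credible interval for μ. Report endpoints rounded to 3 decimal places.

Posterior precision = 1/5.6² + 23/1.2² = 0.0319 + 15.9722 = 16.0041, so posterior SD = 0.2500.
Posterior mean = (8.8/5.6² + 23·-4.97/1.2²) / 16.0041 = -4.9426.
Interval: -4.9426 ± 2.576 × 0.2500 → [-5.586, -4.299].

[-5.586, -4.299]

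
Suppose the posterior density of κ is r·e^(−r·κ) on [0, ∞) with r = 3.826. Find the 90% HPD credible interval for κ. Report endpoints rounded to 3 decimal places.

[0.000, 0.602]

The exponential density is strictly decreasing on [0, ∞), so the HPD interval is anchored at 0: [0, q] with P(κ ≤ q) = 0.90.
q = −ln(1 − 0.90) / 3.826 = 2.3026 / 3.826 = 0.602.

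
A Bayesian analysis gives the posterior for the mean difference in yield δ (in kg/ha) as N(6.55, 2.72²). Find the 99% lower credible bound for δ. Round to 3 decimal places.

0.222

Need L with P(δ ≥ L) = 0.99: L = 6.55 − z_{0.01}·2.72.
z = 2.326; L = 6.55 − 2.326 × 2.72 = 0.222.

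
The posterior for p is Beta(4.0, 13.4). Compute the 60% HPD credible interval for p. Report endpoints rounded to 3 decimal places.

The posterior is unimodal and skewed, so the HPD interval has equal density at both endpoints and is the shortest 60% interval.
Solving f(0.122) = f(0.285) with F(0.285) − F(0.122) = 0.60 gives [0.122, 0.285].
For comparison, the equal-tailed interval is [0.143, 0.311]; the HPD is narrower and shifted toward the mode.

[0.122, 0.285]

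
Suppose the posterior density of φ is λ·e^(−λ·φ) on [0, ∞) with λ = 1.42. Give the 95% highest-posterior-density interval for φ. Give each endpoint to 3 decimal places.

The exponential density is strictly decreasing on [0, ∞), so the HPD interval is anchored at 0: [0, q] with P(φ ≤ q) = 0.95.
q = −ln(1 − 0.95) / 1.42 = 2.9957 / 1.42 = 2.110.

[0.000, 2.110]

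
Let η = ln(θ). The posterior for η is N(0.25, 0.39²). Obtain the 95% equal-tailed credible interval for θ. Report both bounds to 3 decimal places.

On the log scale the 95% interval is 0.25 ± 1.960 × 0.39 = [-0.5144, 1.0144].
Exponentiate: [e^-0.5144, e^1.0144] = [0.598, 2.758].

[0.598, 2.758]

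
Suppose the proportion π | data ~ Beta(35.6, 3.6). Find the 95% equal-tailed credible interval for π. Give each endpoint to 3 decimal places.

Posterior: Beta(35.6, 3.6).
Equal-tailed 95% interval: the 0.025 and 0.975 quantiles of Beta(35.6, 3.6).
Posterior mean ≈ 0.908, SD ≈ 0.046; a Normal approximation gives roughly [0.819, 0.997].
Exact: F⁻¹(0.025) = 0.801; F⁻¹(0.975) = 0.976.

[0.801, 0.976]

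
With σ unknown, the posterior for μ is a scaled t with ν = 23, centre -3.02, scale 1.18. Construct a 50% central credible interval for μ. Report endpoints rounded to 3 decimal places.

The t_23 distribution is symmetric; the 50% interval is -3.02 ± t·1.18 with t_{0.75,23} = 0.685.
Half-width: 0.685 × 1.18 = 0.809.
-3.02 − 0.809 = -3.829; -3.02 + 0.809 = -2.211.

[-3.829, -2.211]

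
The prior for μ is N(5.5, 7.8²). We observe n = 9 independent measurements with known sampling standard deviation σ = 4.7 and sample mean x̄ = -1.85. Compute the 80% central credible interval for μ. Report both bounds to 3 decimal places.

[-3.533, 0.403]

Posterior precision = 1/7.8² + 9/4.7² = 0.0164 + 0.4074 = 0.4239, so posterior SD = 1.5360.
Posterior mean = (5.5/7.8² + 9·-1.85/4.7²) / 0.4239 = -1.5650.
Interval: -1.5650 ± 1.282 × 1.5360 → [-3.533, 0.403].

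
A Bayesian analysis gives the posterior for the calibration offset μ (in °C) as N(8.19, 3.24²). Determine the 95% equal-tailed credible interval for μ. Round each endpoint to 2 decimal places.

[1.84, 14.54]

The posterior is symmetric, so the 95% equal-tailed interval is μ = 8.19 ± z·3.24 with z = 1.960.
Half-width: 1.960 × 3.24 = 6.35.
8.19 − 6.35 = 1.84; 8.19 + 6.35 = 14.54.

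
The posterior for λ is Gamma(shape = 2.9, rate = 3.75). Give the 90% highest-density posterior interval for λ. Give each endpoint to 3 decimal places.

The posterior is unimodal and skewed, so the HPD interval has equal density at both endpoints and is the shortest 90% interval.
Solving f(0.106) = f(1.421) with F(1.421) − F(0.106) = 0.90 gives [0.106, 1.421].
For comparison, the equal-tailed interval is [0.204, 1.639]; the HPD is narrower and shifted toward the mode.

[0.106, 1.421]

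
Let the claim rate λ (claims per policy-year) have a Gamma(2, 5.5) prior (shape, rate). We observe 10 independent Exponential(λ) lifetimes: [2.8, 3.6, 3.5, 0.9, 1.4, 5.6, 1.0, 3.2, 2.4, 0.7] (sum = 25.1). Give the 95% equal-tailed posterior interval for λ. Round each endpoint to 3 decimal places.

[0.203, 0.643]

Posterior: Gamma(2+10, 5.5+25.1) = Gamma(12, 30.6) (shape, rate).
Equal-tailed 95% interval: Gamma(12, 30.6) quantiles at 0.025 and 0.975.
Posterior mean ≈ 0.392, SD ≈ 0.113; a Normal approximation gives roughly [0.170, 0.614].
Exact: lower = 0.203; upper = 0.643.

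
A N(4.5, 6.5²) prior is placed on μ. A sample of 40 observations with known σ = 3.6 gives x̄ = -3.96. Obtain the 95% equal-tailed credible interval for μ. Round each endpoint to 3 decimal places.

[-5.007, -2.784]

Posterior precision = 1/6.5² + 40/3.6² = 0.0237 + 3.0864 = 3.1101, so posterior SD = 0.5670.
Posterior mean = (4.5/6.5² + 40·-3.96/3.6²) / 3.1101 = -3.8956.
Interval: -3.8956 ± 1.960 × 0.5670 → [-5.007, -2.784].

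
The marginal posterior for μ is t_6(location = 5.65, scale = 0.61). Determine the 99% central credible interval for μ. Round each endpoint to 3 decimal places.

[3.388, 7.912]

The t_6 distribution is symmetric; the 99% interval is 5.65 ± t·0.61 with t_{0.995,6} = 3.707.
Half-width: 3.707 × 0.61 = 2.262.
5.65 − 2.262 = 3.388; 5.65 + 2.262 = 7.912.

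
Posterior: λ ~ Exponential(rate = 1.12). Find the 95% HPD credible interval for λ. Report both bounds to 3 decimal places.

[0.000, 2.675]

The exponential density is strictly decreasing on [0, ∞), so the HPD interval is anchored at 0: [0, q] with P(λ ≤ q) = 0.95.
q = −ln(1 − 0.95) / 1.12 = 2.9957 / 1.12 = 2.675.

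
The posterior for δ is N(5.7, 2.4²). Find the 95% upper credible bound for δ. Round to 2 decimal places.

9.65

Need U with P(δ ≤ U) = 0.95: U = 5.7 + z_{0.05}·2.4.
z = 1.645; U = 5.7 + 1.645 × 2.4 = 9.65.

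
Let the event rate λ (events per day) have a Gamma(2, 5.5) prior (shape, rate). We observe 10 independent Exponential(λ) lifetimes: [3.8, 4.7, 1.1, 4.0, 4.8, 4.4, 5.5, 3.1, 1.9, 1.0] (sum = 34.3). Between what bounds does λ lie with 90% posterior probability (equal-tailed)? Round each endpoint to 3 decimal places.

Posterior: Gamma(2+10, 5.5+34.3) = Gamma(12, 39.8) (shape, rate).
Equal-tailed 90% interval: Gamma(12, 39.8) quantiles at 0.05 and 0.95.
Posterior mean ≈ 0.302, SD ≈ 0.087; a Normal approximation gives roughly [0.158, 0.445].
Exact: lower = 0.174; upper = 0.457.

[0.174, 0.457]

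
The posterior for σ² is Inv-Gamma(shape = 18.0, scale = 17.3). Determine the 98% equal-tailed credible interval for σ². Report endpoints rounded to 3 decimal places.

Inverse-Gamma(18.0, 17.3) quantiles: F⁻¹(0.01) and F⁻¹(0.99).
Equivalently, 1/σ² ~ Gamma(18.0, rate = 17.3); invert its 0.99 and 0.01 quantiles.
Posterior mean ≈ 1.018, SD ≈ 0.254; a Normal approximation gives roughly [0.426, 1.609].
Exact: lower = 0.590; upper = 1.799.

[0.590, 1.799]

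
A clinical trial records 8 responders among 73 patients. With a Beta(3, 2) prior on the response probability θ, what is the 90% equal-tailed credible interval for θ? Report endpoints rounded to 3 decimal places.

Posterior: Beta(3+8, 2+65) = Beta(11, 67).
Equal-tailed 90% interval: the 0.05 and 0.95 quantiles of Beta(11, 67).
Posterior mean ≈ 0.141, SD ≈ 0.039; a Normal approximation gives roughly [0.077, 0.205].
Exact: F⁻¹(0.05) = 0.082; F⁻¹(0.95) = 0.210.

[0.082, 0.210]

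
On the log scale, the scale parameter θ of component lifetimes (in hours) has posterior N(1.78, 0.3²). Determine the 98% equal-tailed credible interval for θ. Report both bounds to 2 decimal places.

[2.95, 11.92]

On the log scale the 98% interval is 1.78 ± 2.326 × 0.3 = [1.0821, 2.4779].
Exponentiate: [e^1.0821, e^2.4779] = [2.95, 11.92].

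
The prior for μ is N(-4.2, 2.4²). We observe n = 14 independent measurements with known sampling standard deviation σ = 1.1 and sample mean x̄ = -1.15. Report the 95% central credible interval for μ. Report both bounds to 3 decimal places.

Posterior precision = 1/2.4² + 14/1.1² = 0.1736 + 11.5702 = 11.7439, so posterior SD = 0.2918.
Posterior mean = (-4.2/2.4² + 14·-1.15/1.1²) / 11.7439 = -1.1951.
Interval: -1.1951 ± 1.960 × 0.2918 → [-1.767, -0.623].

[-1.767, -0.623]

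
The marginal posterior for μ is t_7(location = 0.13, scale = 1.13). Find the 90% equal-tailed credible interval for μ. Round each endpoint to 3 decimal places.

[-2.011, 2.271]

The t_7 distribution is symmetric; the 90% interval is 0.13 ± t·1.13 with t_{0.95,7} = 1.895.
Half-width: 1.895 × 1.13 = 2.141.
0.13 − 2.141 = -2.011; 0.13 + 2.141 = 2.271.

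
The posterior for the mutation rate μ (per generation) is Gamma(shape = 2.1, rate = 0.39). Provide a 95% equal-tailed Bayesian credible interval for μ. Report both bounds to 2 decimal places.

[0.70, 14.73]

Posterior: Gamma(shape 2.1, rate 0.39).
Equal-tailed 95% interval: Gamma(2.1, 0.39) quantiles at 0.025 and 0.975.
Posterior mean ≈ 5.38, SD ≈ 3.72; a Normal approximation gives roughly [-1.90, 12.67].
Exact: lower = 0.70; upper = 14.73.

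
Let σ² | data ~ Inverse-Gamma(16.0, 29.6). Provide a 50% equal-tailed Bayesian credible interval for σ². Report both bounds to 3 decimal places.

[1.601, 2.251]

Inverse-Gamma(16.0, 29.6) quantiles: F⁻¹(0.25) and F⁻¹(0.75).
Equivalently, 1/σ² ~ Gamma(16.0, rate = 29.6); invert its 0.75 and 0.25 quantiles.
Posterior mean ≈ 1.973, SD ≈ 0.527; a Normal approximation gives roughly [1.618, 2.329].
Exact: lower = 1.601; upper = 2.251.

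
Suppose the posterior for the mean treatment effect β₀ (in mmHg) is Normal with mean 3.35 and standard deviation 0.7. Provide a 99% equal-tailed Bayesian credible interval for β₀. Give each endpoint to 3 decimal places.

The posterior is symmetric, so the 99% equal-tailed interval is β₀ = 3.35 ± z·0.7 with z = 2.576.
Half-width: 2.576 × 0.7 = 1.803.
3.35 − 1.803 = 1.547; 3.35 + 1.803 = 5.153.

[1.547, 5.153]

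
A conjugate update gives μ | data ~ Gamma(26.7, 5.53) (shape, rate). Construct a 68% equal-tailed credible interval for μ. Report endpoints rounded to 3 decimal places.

Posterior: Gamma(shape 26.7, rate 5.53).
Equal-tailed 68% interval: Gamma(26.7, 5.53) quantiles at 0.16 and 0.84.
Posterior mean ≈ 4.828, SD ≈ 0.934; a Normal approximation gives roughly [3.899, 5.757].
Exact: lower = 3.904; upper = 5.751.

[3.904, 5.751]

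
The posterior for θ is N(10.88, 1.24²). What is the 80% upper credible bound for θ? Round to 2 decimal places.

Need U with P(θ ≤ U) = 0.80: U = 10.88 + z_{0.2}·1.24.
z = 0.842; U = 10.88 + 0.842 × 1.24 = 11.92.

11.92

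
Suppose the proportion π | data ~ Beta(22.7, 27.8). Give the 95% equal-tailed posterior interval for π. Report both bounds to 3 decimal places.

[0.316, 0.587]

Posterior: Beta(22.7, 27.8).
Equal-tailed 95% interval: the 0.025 and 0.975 quantiles of Beta(22.7, 27.8).
Posterior mean ≈ 0.450, SD ≈ 0.069; a Normal approximation gives roughly [0.314, 0.585].
Exact: F⁻¹(0.025) = 0.316; F⁻¹(0.975) = 0.587.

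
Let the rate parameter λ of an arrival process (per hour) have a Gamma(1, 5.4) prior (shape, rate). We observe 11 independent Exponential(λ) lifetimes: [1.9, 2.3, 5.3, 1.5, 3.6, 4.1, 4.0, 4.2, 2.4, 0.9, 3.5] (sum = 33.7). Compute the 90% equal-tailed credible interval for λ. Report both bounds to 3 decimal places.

Posterior: Gamma(1+11, 5.4+33.7) = Gamma(12, 39.1) (shape, rate).
Equal-tailed 90% interval: Gamma(12, 39.1) quantiles at 0.05 and 0.95.
Posterior mean ≈ 0.307, SD ≈ 0.089; a Normal approximation gives roughly [0.161, 0.453].
Exact: lower = 0.177; upper = 0.466.

[0.177, 0.466]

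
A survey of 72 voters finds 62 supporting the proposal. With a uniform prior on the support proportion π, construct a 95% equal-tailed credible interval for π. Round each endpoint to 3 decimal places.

Posterior: Beta(1+62, 1+10) = Beta(63, 11).
Equal-tailed 95% interval: the 0.025 and 0.975 quantiles of Beta(63, 11).
Posterior mean ≈ 0.851, SD ≈ 0.041; a Normal approximation gives roughly [0.771, 0.932].
Exact: F⁻¹(0.025) = 0.762; F⁻¹(0.975) = 0.922.

[0.762, 0.922]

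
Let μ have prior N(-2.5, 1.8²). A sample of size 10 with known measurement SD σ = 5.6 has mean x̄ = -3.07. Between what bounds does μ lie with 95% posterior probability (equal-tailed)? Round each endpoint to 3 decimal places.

[-5.264, -0.315]

Posterior precision = 1/1.8² + 10/5.6² = 0.3086 + 0.3189 = 0.6275, so posterior SD = 1.2624.
Posterior mean = (-2.5/1.8² + 10·-3.07/5.6²) / 0.6275 = -2.7896.
Interval: -2.7896 ± 1.960 × 1.2624 → [-5.264, -0.315].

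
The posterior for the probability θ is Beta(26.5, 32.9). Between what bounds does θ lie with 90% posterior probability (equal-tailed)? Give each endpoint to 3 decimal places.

Posterior: Beta(26.5, 32.9).
Equal-tailed 90% interval: the 0.05 and 0.95 quantiles of Beta(26.5, 32.9).
Posterior mean ≈ 0.446, SD ≈ 0.064; a Normal approximation gives roughly [0.341, 0.551].
Exact: F⁻¹(0.05) = 0.342; F⁻¹(0.95) = 0.552.

[0.342, 0.552]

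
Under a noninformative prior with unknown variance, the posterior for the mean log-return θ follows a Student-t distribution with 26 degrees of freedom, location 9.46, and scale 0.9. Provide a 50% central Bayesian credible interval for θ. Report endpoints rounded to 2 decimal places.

[8.84, 10.08]

The t_26 distribution is symmetric; the 50% interval is 9.46 ± t·0.9 with t_{0.75,26} = 0.684.
Half-width: 0.684 × 0.9 = 0.62.
9.46 − 0.62 = 8.84; 9.46 + 0.62 = 10.08.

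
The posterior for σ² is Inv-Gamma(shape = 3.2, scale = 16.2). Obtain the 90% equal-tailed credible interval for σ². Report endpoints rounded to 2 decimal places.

[2.46, 17.57]

Inverse-Gamma(3.2, 16.2) quantiles: F⁻¹(0.05) and F⁻¹(0.95).
Equivalently, 1/σ² ~ Gamma(3.2, rate = 16.2); invert its 0.95 and 0.05 quantiles.
Posterior mean ≈ 7.36, SD ≈ 6.72; a Normal approximation gives roughly [-3.69, 18.42].
Exact: lower = 2.46; upper = 17.57.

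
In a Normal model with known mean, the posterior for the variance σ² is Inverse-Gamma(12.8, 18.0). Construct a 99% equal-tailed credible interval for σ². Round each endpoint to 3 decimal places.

Inverse-Gamma(12.8, 18.0) quantiles: F⁻¹(0.005) and F⁻¹(0.995).
Equivalently, 1/σ² ~ Gamma(12.8, rate = 18.0); invert its 0.995 and 0.005 quantiles.
Posterior mean ≈ 1.525, SD ≈ 0.464; a Normal approximation gives roughly [0.330, 2.721].
Exact: lower = 0.754; upper = 3.302.

[0.754, 3.302]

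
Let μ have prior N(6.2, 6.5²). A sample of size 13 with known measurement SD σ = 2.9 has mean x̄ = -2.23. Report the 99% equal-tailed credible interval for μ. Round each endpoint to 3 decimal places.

Posterior precision = 1/6.5² + 13/2.9² = 0.0237 + 1.5458 = 1.5694, so posterior SD = 0.7982.
Posterior mean = (6.2/6.5² + 13·-2.23/2.9²) / 1.5694 = -2.1029.
Interval: -2.1029 ± 2.576 × 0.7982 → [-4.159, -0.047].

[-4.159, -0.047]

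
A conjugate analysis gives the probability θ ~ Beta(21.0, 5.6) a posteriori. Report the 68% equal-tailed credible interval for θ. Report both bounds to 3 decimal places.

[0.712, 0.867]

Posterior: Beta(21.0, 5.6).
Equal-tailed 68% interval: the 0.16 and 0.84 quantiles of Beta(21.0, 5.6).
Posterior mean ≈ 0.789, SD ≈ 0.078; a Normal approximation gives roughly [0.712, 0.867].
Exact: F⁻¹(0.16) = 0.712; F⁻¹(0.84) = 0.867.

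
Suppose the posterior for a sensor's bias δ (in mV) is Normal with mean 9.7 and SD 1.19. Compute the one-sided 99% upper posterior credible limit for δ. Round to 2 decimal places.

12.47

Need U with P(δ ≤ U) = 0.99: U = 9.7 + z_{0.01}·1.19.
z = 2.326; U = 9.7 + 2.326 × 1.19 = 12.47.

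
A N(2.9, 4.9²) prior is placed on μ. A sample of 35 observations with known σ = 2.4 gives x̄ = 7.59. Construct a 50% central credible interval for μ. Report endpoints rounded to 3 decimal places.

[7.285, 7.831]

Posterior precision = 1/4.9² + 35/2.4² = 0.0416 + 6.0764 = 6.1180, so posterior SD = 0.4043.
Posterior mean = (2.9/4.9² + 35·7.59/2.4²) / 6.1180 = 7.5581.
Interval: 7.5581 ± 0.674 × 0.4043 → [7.285, 7.831].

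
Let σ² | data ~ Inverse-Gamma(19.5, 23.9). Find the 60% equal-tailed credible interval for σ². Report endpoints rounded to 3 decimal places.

Inverse-Gamma(19.5, 23.9) quantiles: F⁻¹(0.2) and F⁻¹(0.8).
Equivalently, 1/σ² ~ Gamma(19.5, rate = 23.9); invert its 0.8 and 0.2 quantiles.
Posterior mean ≈ 1.292, SD ≈ 0.309; a Normal approximation gives roughly [1.032, 1.552].
Exact: lower = 1.035; upper = 1.520.

[1.035, 1.520]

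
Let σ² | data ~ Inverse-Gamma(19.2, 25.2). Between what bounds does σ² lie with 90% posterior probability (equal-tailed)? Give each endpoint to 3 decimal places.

Inverse-Gamma(19.2, 25.2) quantiles: F⁻¹(0.05) and F⁻¹(0.95).
Equivalently, 1/σ² ~ Gamma(19.2, rate = 25.2); invert its 0.95 and 0.05 quantiles.
Posterior mean ≈ 1.385, SD ≈ 0.334; a Normal approximation gives roughly [0.835, 1.934].
Exact: lower = 0.936; upper = 1.999.

[0.936, 1.999]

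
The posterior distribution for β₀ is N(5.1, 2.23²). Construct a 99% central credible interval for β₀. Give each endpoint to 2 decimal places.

[-0.64, 10.84]

The posterior is symmetric, so the 99% equal-tailed interval is β₀ = 5.1 ± z·2.23 with z = 2.576.
Half-width: 2.576 × 2.23 = 5.74.
5.1 − 5.74 = -0.64; 5.1 + 5.74 = 10.84.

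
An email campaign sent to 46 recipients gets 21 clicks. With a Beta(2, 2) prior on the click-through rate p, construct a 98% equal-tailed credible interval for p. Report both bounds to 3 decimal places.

Posterior: Beta(2+21, 2+25) = Beta(23, 27).
Equal-tailed 98% interval: the 0.01 and 0.99 quantiles of Beta(23, 27).
Posterior mean ≈ 0.460, SD ≈ 0.070; a Normal approximation gives roughly [0.298, 0.622].
Exact: F⁻¹(0.01) = 0.302; F⁻¹(0.99) = 0.623.

[0.302, 0.623]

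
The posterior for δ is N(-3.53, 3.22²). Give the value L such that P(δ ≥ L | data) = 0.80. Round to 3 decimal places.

-6.240

Need L with P(δ ≥ L) = 0.80: L = -3.53 − z_{0.2}·3.22.
z = 0.842; L = -3.53 − 0.842 × 3.22 = -6.240.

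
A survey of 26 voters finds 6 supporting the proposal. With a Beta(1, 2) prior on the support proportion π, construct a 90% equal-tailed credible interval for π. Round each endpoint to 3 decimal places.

[0.124, 0.380]

Posterior: Beta(1+6, 2+20) = Beta(7, 22).
Equal-tailed 90% interval: the 0.05 and 0.95 quantiles of Beta(7, 22).
Posterior mean ≈ 0.241, SD ≈ 0.078; a Normal approximation gives roughly [0.113, 0.370].
Exact: F⁻¹(0.05) = 0.124; F⁻¹(0.95) = 0.380.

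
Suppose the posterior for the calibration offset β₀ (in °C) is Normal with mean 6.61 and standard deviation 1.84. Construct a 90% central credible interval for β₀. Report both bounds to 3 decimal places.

[3.583, 9.637]

The posterior is symmetric, so the 90% equal-tailed interval is β₀ = 6.61 ± z·1.84 with z = 1.645.
Half-width: 1.645 × 1.84 = 3.027.
6.61 − 3.027 = 3.583; 6.61 + 3.027 = 9.637.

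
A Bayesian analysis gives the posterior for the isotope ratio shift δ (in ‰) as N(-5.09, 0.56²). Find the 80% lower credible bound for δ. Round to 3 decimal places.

-5.561

Need L with P(δ ≥ L) = 0.80: L = -5.09 − z_{0.2}·0.56.
z = 0.842; L = -5.09 − 0.842 × 0.56 = -5.561.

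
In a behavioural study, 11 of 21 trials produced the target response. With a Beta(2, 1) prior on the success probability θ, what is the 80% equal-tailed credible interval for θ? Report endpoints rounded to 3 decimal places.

Posterior: Beta(2+11, 1+10) = Beta(13, 11).
Equal-tailed 80% interval: the 0.1 and 0.9 quantiles of Beta(13, 11).
Posterior mean ≈ 0.542, SD ≈ 0.100; a Normal approximation gives roughly [0.414, 0.669].
Exact: F⁻¹(0.1) = 0.411; F⁻¹(0.9) = 0.670.

[0.411, 0.670]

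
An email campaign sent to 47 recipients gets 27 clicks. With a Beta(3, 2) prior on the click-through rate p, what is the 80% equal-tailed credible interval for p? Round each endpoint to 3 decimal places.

Posterior: Beta(3+27, 2+20) = Beta(30, 22).
Equal-tailed 80% interval: the 0.1 and 0.9 quantiles of Beta(30, 22).
Posterior mean ≈ 0.577, SD ≈ 0.068; a Normal approximation gives roughly [0.490, 0.664].
Exact: F⁻¹(0.1) = 0.489; F⁻¹(0.9) = 0.664.

[0.489, 0.664]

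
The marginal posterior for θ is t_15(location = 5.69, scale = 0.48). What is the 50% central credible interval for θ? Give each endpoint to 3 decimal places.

The t_15 distribution is symmetric; the 50% interval is 5.69 ± t·0.48 with t_{0.75,15} = 0.691.
Half-width: 0.691 × 0.48 = 0.332.
5.69 − 0.332 = 5.358; 5.69 + 0.332 = 6.022.

[5.358, 6.022]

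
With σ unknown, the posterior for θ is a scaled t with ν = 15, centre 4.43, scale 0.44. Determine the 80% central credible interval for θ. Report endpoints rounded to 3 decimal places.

[3.840, 5.020]

The t_15 distribution is symmetric; the 80% interval is 4.43 ± t·0.44 with t_{0.9,15} = 1.341.
Half-width: 1.341 × 0.44 = 0.590.
4.43 − 0.590 = 3.840; 4.43 + 0.590 = 5.020.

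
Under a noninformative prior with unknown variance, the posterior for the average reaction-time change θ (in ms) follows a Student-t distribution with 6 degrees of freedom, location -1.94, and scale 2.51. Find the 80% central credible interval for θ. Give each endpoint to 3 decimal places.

The t_6 distribution is symmetric; the 80% interval is -1.94 ± t·2.51 with t_{0.9,6} = 1.440.
Half-width: 1.440 × 2.51 = 3.614.
-1.94 − 3.614 = -5.554; -1.94 + 3.614 = 1.674.

[-5.554, 1.674]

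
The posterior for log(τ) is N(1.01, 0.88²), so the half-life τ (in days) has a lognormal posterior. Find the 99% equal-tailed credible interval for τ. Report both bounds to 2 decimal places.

On the log scale the 99% interval is 1.01 ± 2.576 × 0.88 = [-1.2567, 3.2767].
Exponentiate: [e^-1.2567, e^3.2767] = [0.28, 26.49].

[0.28, 26.49]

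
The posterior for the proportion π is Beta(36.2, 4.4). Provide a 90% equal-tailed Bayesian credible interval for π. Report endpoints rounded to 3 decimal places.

Posterior: Beta(36.2, 4.4).
Equal-tailed 90% interval: the 0.05 and 0.95 quantiles of Beta(36.2, 4.4).
Posterior mean ≈ 0.892, SD ≈ 0.048; a Normal approximation gives roughly [0.812, 0.971].
Exact: F⁻¹(0.05) = 0.803; F⁻¹(0.95) = 0.959.

[0.803, 0.959]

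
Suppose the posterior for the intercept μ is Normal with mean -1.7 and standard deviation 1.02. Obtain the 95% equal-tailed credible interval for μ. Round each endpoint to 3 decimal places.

The posterior is symmetric, so the 95% equal-tailed interval is μ = -1.7 ± z·1.02 with z = 1.960.
Half-width: 1.960 × 1.02 = 1.999.
-1.7 − 1.999 = -3.699; -1.7 + 1.999 = 0.299.

[-3.699, 0.299]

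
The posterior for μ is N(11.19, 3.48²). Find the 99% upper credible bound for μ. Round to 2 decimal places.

19.29

Need U with P(μ ≤ U) = 0.99: U = 11.19 + z_{0.01}·3.48.
z = 2.326; U = 11.19 + 2.326 × 3.48 = 19.29.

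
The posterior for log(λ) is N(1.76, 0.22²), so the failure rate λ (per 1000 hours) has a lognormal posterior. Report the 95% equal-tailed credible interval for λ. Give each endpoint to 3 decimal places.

[3.777, 8.946]

On the log scale the 95% interval is 1.76 ± 1.960 × 0.22 = [1.3288, 2.1912].
Exponentiate: [e^1.3288, e^2.1912] = [3.777, 8.946].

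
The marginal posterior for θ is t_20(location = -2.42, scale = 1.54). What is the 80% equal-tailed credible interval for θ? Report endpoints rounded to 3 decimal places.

[-4.461, -0.379]

The t_20 distribution is symmetric; the 80% interval is -2.42 ± t·1.54 with t_{0.9,20} = 1.325.
Half-width: 1.325 × 1.54 = 2.041.
-2.42 − 2.041 = -4.461; -2.42 + 2.041 = -0.379.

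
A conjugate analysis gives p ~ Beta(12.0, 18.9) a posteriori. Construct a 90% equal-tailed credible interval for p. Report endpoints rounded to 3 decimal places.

Posterior: Beta(12.0, 18.9).
Equal-tailed 90% interval: the 0.05 and 0.95 quantiles of Beta(12.0, 18.9).
Posterior mean ≈ 0.388, SD ≈ 0.086; a Normal approximation gives roughly [0.246, 0.530].
Exact: F⁻¹(0.05) = 0.250; F⁻¹(0.95) = 0.535.

[0.250, 0.535]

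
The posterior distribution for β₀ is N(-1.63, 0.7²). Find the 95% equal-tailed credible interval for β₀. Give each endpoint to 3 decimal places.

The posterior is symmetric, so the 95% equal-tailed interval is β₀ = -1.63 ± z·0.7 with z = 1.960.
Half-width: 1.960 × 0.7 = 1.372.
-1.63 − 1.372 = -3.002; -1.63 + 1.372 = -0.258.

[-3.002, -0.258]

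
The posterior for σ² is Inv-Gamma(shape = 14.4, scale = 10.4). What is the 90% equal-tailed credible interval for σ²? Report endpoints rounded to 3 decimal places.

Inverse-Gamma(14.4, 10.4) quantiles: F⁻¹(0.05) and F⁻¹(0.95).
Equivalently, 1/σ² ~ Gamma(14.4, rate = 10.4); invert its 0.95 and 0.05 quantiles.
Posterior mean ≈ 0.776, SD ≈ 0.220; a Normal approximation gives roughly [0.414, 1.139].
Exact: lower = 0.492; upper = 1.185.

[0.492, 1.185]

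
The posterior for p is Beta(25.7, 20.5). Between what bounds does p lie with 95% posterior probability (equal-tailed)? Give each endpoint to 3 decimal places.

[0.413, 0.695]

Posterior: Beta(25.7, 20.5).
Equal-tailed 95% interval: the 0.025 and 0.975 quantiles of Beta(25.7, 20.5).
Posterior mean ≈ 0.556, SD ≈ 0.072; a Normal approximation gives roughly [0.415, 0.698].
Exact: F⁻¹(0.025) = 0.413; F⁻¹(0.975) = 0.695.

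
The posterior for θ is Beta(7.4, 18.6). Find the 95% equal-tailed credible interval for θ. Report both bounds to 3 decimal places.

[0.132, 0.469]

Posterior: Beta(7.4, 18.6).
Equal-tailed 95% interval: the 0.025 and 0.975 quantiles of Beta(7.4, 18.6).
Posterior mean ≈ 0.285, SD ≈ 0.087; a Normal approximation gives roughly [0.114, 0.455].
Exact: F⁻¹(0.025) = 0.132; F⁻¹(0.975) = 0.469.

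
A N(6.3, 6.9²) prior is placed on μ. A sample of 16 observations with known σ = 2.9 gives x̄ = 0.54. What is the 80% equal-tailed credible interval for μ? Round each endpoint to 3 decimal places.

[-0.321, 1.527]

Posterior precision = 1/6.9² + 16/2.9² = 0.0210 + 1.9025 = 1.9235, so posterior SD = 0.7210.
Posterior mean = (6.3/6.9² + 16·0.54/2.9²) / 1.9235 = 0.6029.
Interval: 0.6029 ± 1.282 × 0.7210 → [-0.321, 1.527].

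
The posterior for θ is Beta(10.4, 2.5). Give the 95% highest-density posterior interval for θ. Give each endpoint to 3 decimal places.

[0.600, 0.982]

The posterior is unimodal and skewed, so the HPD interval has equal density at both endpoints and is the shortest 95% interval.
Solving f(0.600) = f(0.982) with F(0.982) − F(0.600) = 0.95 gives [0.600, 0.982].
For comparison, the equal-tailed interval is [0.561, 0.963]; the HPD is narrower and shifted toward the mode.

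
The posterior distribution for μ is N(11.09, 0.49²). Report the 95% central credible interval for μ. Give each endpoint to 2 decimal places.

The posterior is symmetric, so the 95% equal-tailed interval is μ = 11.09 ± z·0.49 with z = 1.960.
Half-width: 1.960 × 0.49 = 0.96.
11.09 − 0.96 = 10.13; 11.09 + 0.96 = 12.05.

[10.13, 12.05]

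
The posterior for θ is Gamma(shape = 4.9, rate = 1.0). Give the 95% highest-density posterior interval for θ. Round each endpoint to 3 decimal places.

[1.155, 9.284]

The posterior is unimodal and skewed, so the HPD interval has equal density at both endpoints and is the shortest 95% interval.
Solving f(1.155) = f(9.284) with F(9.284) − F(1.155) = 0.95 gives [1.155, 9.284].
For comparison, the equal-tailed interval is [1.568, 10.097]; the HPD is narrower and shifted toward the mode.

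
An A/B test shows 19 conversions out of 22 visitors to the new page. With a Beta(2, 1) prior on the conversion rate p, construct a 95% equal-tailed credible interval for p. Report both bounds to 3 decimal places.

Posterior: Beta(2+19, 1+3) = Beta(21, 4).
Equal-tailed 95% interval: the 0.025 and 0.975 quantiles of Beta(21, 4).
Posterior mean ≈ 0.840, SD ≈ 0.072; a Normal approximation gives roughly [0.699, 0.981].
Exact: F⁻¹(0.025) = 0.676; F⁻¹(0.975) = 0.953.

[0.676, 0.953]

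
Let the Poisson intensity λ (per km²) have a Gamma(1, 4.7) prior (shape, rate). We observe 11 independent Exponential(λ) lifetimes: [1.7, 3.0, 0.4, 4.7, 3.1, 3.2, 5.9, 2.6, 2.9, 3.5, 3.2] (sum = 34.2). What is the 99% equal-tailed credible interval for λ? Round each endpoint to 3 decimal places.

Posterior: Gamma(1+11, 4.7+34.2) = Gamma(12, 38.9) (shape, rate).
Equal-tailed 99% interval: Gamma(12, 38.9) quantiles at 0.005 and 0.995.
Posterior mean ≈ 0.308, SD ≈ 0.089; a Normal approximation gives roughly [0.079, 0.538].
Exact: lower = 0.127; upper = 0.586.

[0.127, 0.586]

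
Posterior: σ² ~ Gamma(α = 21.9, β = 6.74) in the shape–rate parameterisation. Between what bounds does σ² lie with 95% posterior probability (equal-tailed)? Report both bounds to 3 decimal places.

Posterior: Gamma(shape 21.9, rate 6.74).
Equal-tailed 95% interval: Gamma(21.9, 6.74) quantiles at 0.025 and 0.975.
Posterior mean ≈ 3.249, SD ≈ 0.694; a Normal approximation gives roughly [1.888, 4.610].
Exact: lower = 2.034; upper = 4.745.

[2.034, 4.745]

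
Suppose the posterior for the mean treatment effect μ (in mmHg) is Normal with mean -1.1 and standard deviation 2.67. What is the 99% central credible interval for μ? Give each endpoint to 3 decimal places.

The posterior is symmetric, so the 99% equal-tailed interval is μ = -1.1 ± z·2.67 with z = 2.576.
Half-width: 2.576 × 2.67 = 6.877.
-1.1 − 6.877 = -7.977; -1.1 + 6.877 = 5.777.

[-7.977, 5.777]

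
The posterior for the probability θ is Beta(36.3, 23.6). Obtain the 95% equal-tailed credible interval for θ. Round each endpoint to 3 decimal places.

Posterior: Beta(36.3, 23.6).
Equal-tailed 95% interval: the 0.025 and 0.975 quantiles of Beta(36.3, 23.6).
Posterior mean ≈ 0.606, SD ≈ 0.063; a Normal approximation gives roughly [0.483, 0.729].
Exact: F⁻¹(0.025) = 0.480; F⁻¹(0.975) = 0.725.

[0.480, 0.725]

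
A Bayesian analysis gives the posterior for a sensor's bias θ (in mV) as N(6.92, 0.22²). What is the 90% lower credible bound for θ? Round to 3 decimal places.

Need L with P(θ ≥ L) = 0.90: L = 6.92 − z_{0.1}·0.22.
z = 1.282; L = 6.92 − 1.282 × 0.22 = 6.638.

6.638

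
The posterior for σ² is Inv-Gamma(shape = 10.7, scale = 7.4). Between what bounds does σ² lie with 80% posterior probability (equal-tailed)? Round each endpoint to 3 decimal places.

Inverse-Gamma(10.7, 7.4) quantiles: F⁻¹(0.1) and F⁻¹(0.9).
Equivalently, 1/σ² ~ Gamma(10.7, rate = 7.4); invert its 0.9 and 0.1 quantiles.
Posterior mean ≈ 0.763, SD ≈ 0.259; a Normal approximation gives roughly [0.431, 1.094].
Exact: lower = 0.492; upper = 1.091.

[0.492, 1.091]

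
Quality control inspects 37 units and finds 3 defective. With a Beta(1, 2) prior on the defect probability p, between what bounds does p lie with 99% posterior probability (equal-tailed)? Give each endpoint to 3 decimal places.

[0.018, 0.254]

Posterior: Beta(1+3, 2+34) = Beta(4, 36).
Equal-tailed 99% interval: the 0.005 and 0.995 quantiles of Beta(4, 36).
Posterior mean ≈ 0.100, SD ≈ 0.047; a Normal approximation gives roughly [-0.021, 0.221].
Exact: F⁻¹(0.005) = 0.018; F⁻¹(0.995) = 0.254.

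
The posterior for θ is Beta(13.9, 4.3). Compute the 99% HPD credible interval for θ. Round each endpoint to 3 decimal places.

[0.496, 0.962]

The posterior is unimodal and skewed, so the HPD interval has equal density at both endpoints and is the shortest 99% interval.
Solving f(0.496) = f(0.962) with F(0.962) − F(0.496) = 0.99 gives [0.496, 0.962].
For comparison, the equal-tailed interval is [0.475, 0.950]; the HPD is narrower and shifted toward the mode.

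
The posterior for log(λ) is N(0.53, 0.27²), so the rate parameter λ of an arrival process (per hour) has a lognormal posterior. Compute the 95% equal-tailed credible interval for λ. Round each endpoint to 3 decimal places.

On the log scale the 95% interval is 0.53 ± 1.960 × 0.27 = [0.0008, 1.0592].
Exponentiate: [e^0.0008, e^1.0592] = [1.001, 2.884].

[1.001, 2.884]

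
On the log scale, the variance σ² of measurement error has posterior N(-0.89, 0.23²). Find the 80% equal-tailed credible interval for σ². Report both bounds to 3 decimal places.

On the log scale the 80% interval is -0.89 ± 1.282 × 0.23 = [-1.1848, -0.5952].
Exponentiate: [e^-1.1848, e^-0.5952] = [0.306, 0.551].

[0.306, 0.551]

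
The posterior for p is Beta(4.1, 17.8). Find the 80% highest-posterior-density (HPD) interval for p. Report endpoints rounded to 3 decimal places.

[0.073, 0.274]

The posterior is unimodal and skewed, so the HPD interval has equal density at both endpoints and is the shortest 80% interval.
Solving f(0.073) = f(0.274) with F(0.274) − F(0.073) = 0.80 gives [0.073, 0.274].
For comparison, the equal-tailed interval is [0.090, 0.298]; the HPD is narrower and shifted toward the mode.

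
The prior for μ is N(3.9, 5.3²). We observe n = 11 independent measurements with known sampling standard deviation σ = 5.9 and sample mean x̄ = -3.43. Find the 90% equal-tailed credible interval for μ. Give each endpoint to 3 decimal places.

[-5.462, 0.086]

Posterior precision = 1/5.3² + 11/5.9² = 0.0356 + 0.3160 = 0.3516, so posterior SD = 1.6865.
Posterior mean = (3.9/5.3² + 11·-3.43/5.9²) / 0.3516 = -2.6878.
Interval: -2.6878 ± 1.645 × 1.6865 → [-5.462, 0.086].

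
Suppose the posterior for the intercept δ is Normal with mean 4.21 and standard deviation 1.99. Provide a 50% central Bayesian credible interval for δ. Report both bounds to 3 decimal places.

The posterior is symmetric, so the 50% equal-tailed interval is δ = 4.21 ± z·1.99 with z = 0.674.
Half-width: 0.674 × 1.99 = 1.342.
4.21 − 1.342 = 2.868; 4.21 + 1.342 = 5.552.

[2.868, 5.552]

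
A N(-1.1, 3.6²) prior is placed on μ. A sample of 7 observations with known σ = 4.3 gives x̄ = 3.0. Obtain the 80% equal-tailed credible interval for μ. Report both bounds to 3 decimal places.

[0.407, 4.204]

Posterior precision = 1/3.6² + 7/4.3² = 0.0772 + 0.3786 = 0.4557, so posterior SD = 1.4813.
Posterior mean = (-1.1/3.6² + 7·3.0/4.3²) / 0.4557 = 2.3058.
Interval: 2.3058 ± 1.282 × 1.4813 → [0.407, 4.204].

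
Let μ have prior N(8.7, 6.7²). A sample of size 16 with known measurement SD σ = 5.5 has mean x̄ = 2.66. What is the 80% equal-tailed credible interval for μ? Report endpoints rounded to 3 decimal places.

[1.178, 4.630]

Posterior precision = 1/6.7² + 16/5.5² = 0.0223 + 0.5289 = 0.5512, so posterior SD = 1.3469.
Posterior mean = (8.7/6.7² + 16·2.66/5.5²) / 0.5512 = 2.9041.
Interval: 2.9041 ± 1.282 × 1.3469 → [1.178, 4.630].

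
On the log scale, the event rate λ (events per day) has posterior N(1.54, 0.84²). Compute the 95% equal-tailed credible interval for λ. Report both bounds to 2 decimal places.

[0.90, 24.20]

On the log scale the 95% interval is 1.54 ± 1.960 × 0.84 = [-0.1064, 3.1864].
Exponentiate: [e^-0.1064, e^3.1864] = [0.90, 24.20].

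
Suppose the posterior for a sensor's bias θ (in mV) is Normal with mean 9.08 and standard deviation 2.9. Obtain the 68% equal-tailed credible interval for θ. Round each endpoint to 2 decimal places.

[6.20, 11.96]

The posterior is symmetric, so the 68% equal-tailed interval is θ = 9.08 ± z·2.9 with z = 0.994.
Half-width: 0.994 × 2.9 = 2.88.
9.08 − 2.88 = 6.20; 9.08 + 2.88 = 11.96.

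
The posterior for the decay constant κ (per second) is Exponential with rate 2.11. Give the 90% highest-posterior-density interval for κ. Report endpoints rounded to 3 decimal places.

[0.000, 1.091]

The exponential density is strictly decreasing on [0, ∞), so the HPD interval is anchored at 0: [0, q] with P(κ ≤ q) = 0.90.
q = −ln(1 − 0.90) / 2.11 = 2.3026 / 2.11 = 1.091.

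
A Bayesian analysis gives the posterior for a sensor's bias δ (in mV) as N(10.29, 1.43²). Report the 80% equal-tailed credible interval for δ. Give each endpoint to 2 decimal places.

The posterior is symmetric, so the 80% equal-tailed interval is δ = 10.29 ± z·1.43 with z = 1.282.
Half-width: 1.282 × 1.43 = 1.83.
10.29 − 1.83 = 8.46; 10.29 + 1.83 = 12.12.

[8.46, 12.12]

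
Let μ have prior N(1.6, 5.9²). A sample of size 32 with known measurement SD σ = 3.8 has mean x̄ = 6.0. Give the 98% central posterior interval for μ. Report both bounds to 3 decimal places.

Posterior precision = 1/5.9² + 32/3.8² = 0.0287 + 2.2161 = 2.2448, so posterior SD = 0.6674.
Posterior mean = (1.6/5.9² + 32·6.0/3.8²) / 2.2448 = 5.9437.
Interval: 5.9437 ± 2.326 × 0.6674 → [4.391, 7.496].

[4.391, 7.496]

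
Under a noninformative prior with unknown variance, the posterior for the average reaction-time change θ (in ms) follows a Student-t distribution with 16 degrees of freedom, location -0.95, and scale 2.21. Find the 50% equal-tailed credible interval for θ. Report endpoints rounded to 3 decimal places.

The t_16 distribution is symmetric; the 50% interval is -0.95 ± t·2.21 with t_{0.75,16} = 0.690.
Half-width: 0.690 × 2.21 = 1.525.
-0.95 − 1.525 = -2.475; -0.95 + 1.525 = 0.575.

[-2.475, 0.575]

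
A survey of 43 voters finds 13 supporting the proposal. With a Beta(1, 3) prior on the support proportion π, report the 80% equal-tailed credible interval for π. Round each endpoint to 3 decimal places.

Posterior: Beta(1+13, 3+30) = Beta(14, 33).
Equal-tailed 80% interval: the 0.1 and 0.9 quantiles of Beta(14, 33).
Posterior mean ≈ 0.298, SD ≈ 0.066; a Normal approximation gives roughly [0.213, 0.382].
Exact: F⁻¹(0.1) = 0.215; F⁻¹(0.9) = 0.385.

[0.215, 0.385]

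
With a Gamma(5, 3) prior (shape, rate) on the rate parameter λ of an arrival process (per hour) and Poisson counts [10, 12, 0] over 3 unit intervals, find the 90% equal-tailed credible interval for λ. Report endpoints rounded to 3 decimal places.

[3.176, 6.013]

Posterior: Gamma(5+22, 3+3) = Gamma(27, 6) (shape, rate).
Equal-tailed 90% interval: Gamma(27, 6) quantiles at 0.05 and 0.95.
Posterior mean ≈ 4.500, SD ≈ 0.866; a Normal approximation gives roughly [3.076, 5.924].
Exact: lower = 3.176; upper = 6.013.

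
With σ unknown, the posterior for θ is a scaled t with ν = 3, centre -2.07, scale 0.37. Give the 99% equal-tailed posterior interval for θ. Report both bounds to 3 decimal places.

[-4.231, 0.091]

The t_3 distribution is symmetric; the 99% interval is -2.07 ± t·0.37 with t_{0.995,3} = 5.841.
Half-width: 5.841 × 0.37 = 2.161.
-2.07 − 2.161 = -4.231; -2.07 + 2.161 = 0.091.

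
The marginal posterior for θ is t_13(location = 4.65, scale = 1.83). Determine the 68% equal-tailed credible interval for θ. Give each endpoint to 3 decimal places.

The t_13 distribution is symmetric; the 68% interval is 4.65 ± t·1.83 with t_{0.84,13} = 1.034.
Half-width: 1.034 × 1.83 = 1.892.
4.65 − 1.892 = 2.758; 4.65 + 1.892 = 6.542.

[2.758, 6.542]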